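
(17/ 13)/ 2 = 17/ 26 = 0.65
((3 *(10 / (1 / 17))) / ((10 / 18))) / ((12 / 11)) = 1683 / 2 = 841.50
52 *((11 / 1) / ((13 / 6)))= 264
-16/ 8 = -2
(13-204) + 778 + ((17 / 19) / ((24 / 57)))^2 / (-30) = 1126751 / 1920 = 586.85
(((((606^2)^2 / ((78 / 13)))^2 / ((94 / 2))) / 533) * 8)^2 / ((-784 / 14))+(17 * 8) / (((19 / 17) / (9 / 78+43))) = -2041958785472578405803422232963864919667932 / 4392868207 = -464834975522082264418688100000000.00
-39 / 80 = -0.49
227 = 227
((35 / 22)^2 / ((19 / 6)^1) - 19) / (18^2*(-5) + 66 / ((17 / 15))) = 0.01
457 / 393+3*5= 6352 / 393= 16.16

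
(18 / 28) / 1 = 9 / 14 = 0.64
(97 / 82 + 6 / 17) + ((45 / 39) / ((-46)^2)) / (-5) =29445223 / 19173076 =1.54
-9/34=-0.26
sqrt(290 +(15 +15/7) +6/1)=4*sqrt(959)/7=17.70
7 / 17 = 0.41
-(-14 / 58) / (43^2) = 7 / 53621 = 0.00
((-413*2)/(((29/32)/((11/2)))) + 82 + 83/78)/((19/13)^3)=-1884592853/1193466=-1579.09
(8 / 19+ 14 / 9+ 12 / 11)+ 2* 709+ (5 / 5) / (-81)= 24057043 / 16929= 1421.06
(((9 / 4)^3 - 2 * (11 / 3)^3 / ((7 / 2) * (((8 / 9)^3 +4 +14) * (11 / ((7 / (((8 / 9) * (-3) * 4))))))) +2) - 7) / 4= 2827357 / 1745152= 1.62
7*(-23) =-161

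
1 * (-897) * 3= -2691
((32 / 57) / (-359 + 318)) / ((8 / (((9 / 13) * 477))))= -5724 / 10127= -0.57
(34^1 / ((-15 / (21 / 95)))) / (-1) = 238 / 475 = 0.50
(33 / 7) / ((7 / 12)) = 396 / 49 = 8.08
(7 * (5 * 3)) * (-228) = -23940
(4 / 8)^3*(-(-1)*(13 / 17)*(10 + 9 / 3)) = 169 / 136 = 1.24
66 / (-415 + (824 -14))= 66 / 395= 0.17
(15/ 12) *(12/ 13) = 15/ 13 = 1.15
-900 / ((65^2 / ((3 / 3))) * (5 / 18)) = -648 / 845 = -0.77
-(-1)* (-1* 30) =-30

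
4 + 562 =566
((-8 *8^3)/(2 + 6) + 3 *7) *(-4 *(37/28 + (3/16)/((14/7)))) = 155647/56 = 2779.41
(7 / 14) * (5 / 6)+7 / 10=67 / 60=1.12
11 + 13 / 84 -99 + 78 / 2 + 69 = 1693 / 84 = 20.15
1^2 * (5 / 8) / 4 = 5 / 32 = 0.16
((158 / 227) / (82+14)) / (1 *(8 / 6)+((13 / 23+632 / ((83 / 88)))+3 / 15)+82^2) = 0.00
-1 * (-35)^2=-1225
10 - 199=-189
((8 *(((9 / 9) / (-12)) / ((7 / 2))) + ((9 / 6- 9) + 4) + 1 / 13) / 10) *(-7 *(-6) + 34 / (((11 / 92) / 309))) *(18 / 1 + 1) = -6041742303 / 10010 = -603570.66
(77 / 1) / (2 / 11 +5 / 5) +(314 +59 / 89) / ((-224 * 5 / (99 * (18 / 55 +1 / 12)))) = 278518871 / 5183360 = 53.73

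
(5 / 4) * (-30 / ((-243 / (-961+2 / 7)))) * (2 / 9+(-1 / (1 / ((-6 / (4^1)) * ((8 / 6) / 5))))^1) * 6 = -134500 / 243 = -553.50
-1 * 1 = -1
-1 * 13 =-13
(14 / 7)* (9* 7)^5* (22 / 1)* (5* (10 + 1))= 2401696434060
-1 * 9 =-9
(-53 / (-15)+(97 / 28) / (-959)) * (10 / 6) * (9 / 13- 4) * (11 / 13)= -672464573 / 40841892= -16.47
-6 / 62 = -3 / 31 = -0.10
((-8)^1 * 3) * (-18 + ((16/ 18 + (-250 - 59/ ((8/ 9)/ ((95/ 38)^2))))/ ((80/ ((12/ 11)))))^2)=-28535726761/ 18585600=-1535.37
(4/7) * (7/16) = 1/4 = 0.25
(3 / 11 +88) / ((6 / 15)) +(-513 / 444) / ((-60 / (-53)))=7152169 / 32560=219.66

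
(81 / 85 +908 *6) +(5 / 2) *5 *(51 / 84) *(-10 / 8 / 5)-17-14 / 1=103121699 / 19040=5416.06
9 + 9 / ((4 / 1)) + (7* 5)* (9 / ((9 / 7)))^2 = 6905 / 4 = 1726.25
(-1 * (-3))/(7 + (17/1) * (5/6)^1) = 18/127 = 0.14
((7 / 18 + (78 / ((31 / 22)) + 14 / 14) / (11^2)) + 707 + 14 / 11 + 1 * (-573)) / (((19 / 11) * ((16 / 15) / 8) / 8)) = 91910470 / 19437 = 4728.63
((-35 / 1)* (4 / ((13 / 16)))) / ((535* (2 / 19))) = -3.06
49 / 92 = 0.53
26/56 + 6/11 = 311/308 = 1.01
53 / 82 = 0.65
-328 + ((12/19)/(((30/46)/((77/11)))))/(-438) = -6824362/20805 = -328.02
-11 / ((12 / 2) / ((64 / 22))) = -16 / 3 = -5.33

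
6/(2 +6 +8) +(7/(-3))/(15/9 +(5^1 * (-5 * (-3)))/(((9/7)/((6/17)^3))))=-88033/498920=-0.18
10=10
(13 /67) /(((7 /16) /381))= 79248 /469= 168.97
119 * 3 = 357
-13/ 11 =-1.18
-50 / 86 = -25 / 43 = -0.58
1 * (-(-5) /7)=5 /7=0.71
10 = 10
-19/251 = -0.08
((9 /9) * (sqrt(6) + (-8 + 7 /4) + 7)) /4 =0.80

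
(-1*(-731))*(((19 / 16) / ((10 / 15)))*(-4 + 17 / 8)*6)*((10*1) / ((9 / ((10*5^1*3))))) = -2441425.78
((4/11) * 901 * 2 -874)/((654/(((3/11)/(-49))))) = 1203/646261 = 0.00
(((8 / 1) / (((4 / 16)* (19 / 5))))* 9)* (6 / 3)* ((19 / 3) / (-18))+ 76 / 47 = -7292 / 141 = -51.72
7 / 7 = 1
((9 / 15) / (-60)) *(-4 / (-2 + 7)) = 0.01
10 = 10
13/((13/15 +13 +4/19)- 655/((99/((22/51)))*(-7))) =0.90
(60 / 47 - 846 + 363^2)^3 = 232999035165117545121 / 103823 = 2244194785019865.97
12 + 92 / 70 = 466 / 35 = 13.31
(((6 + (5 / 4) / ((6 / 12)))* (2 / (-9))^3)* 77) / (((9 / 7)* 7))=-5236 / 6561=-0.80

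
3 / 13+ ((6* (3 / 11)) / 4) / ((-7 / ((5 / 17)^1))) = 7269 / 34034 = 0.21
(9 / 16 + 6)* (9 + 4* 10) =5145 / 16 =321.56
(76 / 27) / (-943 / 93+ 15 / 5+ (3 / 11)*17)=-25916 / 23049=-1.12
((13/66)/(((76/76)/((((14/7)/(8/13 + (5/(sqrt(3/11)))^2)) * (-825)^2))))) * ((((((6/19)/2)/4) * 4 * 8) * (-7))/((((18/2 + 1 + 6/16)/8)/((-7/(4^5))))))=1537160625/11351246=135.42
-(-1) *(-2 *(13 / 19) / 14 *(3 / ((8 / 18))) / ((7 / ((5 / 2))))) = -1755 / 7448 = -0.24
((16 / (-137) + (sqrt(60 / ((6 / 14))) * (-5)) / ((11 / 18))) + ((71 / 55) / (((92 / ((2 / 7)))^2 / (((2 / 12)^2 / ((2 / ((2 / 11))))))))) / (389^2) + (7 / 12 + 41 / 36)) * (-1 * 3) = -25053047590843229 / 5201718898628560 + 540 * sqrt(35) / 11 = 285.61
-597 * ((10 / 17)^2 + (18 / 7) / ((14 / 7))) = -1970697 / 2023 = -974.15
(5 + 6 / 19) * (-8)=-808 / 19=-42.53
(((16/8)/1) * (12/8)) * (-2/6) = -1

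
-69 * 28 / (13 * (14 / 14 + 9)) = -966 / 65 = -14.86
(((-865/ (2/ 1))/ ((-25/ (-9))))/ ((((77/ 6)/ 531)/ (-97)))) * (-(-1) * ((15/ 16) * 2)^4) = 7723612.58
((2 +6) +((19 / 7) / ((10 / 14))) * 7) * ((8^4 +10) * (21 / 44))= 7458549 / 110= 67804.99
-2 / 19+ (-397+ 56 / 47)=-395.91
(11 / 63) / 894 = 11 / 56322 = 0.00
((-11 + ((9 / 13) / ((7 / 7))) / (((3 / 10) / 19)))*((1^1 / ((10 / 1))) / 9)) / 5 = 427 / 5850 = 0.07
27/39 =9/13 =0.69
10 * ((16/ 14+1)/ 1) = 150/ 7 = 21.43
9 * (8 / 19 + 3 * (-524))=-268740 / 19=-14144.21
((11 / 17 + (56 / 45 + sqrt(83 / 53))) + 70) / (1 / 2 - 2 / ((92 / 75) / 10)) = -2529862 / 556155 - 46*sqrt(4399) / 38531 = -4.63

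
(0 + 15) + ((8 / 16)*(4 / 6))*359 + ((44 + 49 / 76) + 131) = 70751 / 228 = 310.31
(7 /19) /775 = 7 /14725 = 0.00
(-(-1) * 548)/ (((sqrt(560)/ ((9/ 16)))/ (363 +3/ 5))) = 1120797 * sqrt(35)/ 1400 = 4736.23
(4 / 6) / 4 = 1 / 6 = 0.17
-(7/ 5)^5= -5.38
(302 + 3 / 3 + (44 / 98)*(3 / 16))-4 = 117241 / 392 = 299.08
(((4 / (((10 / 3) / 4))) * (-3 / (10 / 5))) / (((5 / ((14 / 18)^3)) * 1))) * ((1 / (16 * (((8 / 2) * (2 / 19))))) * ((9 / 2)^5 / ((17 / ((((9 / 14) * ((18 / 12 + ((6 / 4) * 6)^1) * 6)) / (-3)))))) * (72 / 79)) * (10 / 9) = 128274111 / 859520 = 149.24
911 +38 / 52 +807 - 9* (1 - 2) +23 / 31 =1393149 / 806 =1728.47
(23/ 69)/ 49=1/ 147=0.01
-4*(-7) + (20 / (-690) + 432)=459.97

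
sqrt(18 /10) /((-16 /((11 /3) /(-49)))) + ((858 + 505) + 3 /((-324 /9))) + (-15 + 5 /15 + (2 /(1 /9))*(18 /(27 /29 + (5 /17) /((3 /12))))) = 11*sqrt(5) /3920 + 6242255 /4156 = 1501.99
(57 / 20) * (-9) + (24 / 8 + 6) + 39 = 22.35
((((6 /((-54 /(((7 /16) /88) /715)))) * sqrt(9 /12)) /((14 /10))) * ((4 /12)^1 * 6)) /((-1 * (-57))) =-sqrt(3) /103289472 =-0.00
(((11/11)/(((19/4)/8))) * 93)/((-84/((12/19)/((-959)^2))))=-2976/2324033887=-0.00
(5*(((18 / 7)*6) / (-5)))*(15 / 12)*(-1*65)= 8775 / 7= 1253.57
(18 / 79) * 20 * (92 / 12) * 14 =38640 / 79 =489.11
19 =19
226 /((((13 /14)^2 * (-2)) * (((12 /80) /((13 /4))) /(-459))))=16943220 /13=1303324.62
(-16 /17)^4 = 0.78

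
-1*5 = -5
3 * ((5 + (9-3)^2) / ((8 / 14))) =861 / 4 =215.25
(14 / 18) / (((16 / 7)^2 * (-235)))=-343 / 541440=-0.00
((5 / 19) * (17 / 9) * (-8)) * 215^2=-31433000 / 171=-183818.71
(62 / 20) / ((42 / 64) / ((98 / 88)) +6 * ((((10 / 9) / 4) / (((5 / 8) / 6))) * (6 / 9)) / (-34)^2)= 752556 / 145295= 5.18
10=10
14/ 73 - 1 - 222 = -16265/ 73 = -222.81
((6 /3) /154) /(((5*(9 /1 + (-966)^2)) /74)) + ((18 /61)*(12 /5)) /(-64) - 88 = -88.01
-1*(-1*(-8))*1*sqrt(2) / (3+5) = -sqrt(2) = -1.41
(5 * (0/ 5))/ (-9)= 0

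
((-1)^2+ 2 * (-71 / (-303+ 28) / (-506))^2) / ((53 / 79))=764827936989 / 513112146250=1.49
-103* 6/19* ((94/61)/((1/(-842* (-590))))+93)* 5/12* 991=-10282818387.59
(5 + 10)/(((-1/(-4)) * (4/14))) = 210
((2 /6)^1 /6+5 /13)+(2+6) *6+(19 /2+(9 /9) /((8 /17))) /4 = 192241 /3744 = 51.35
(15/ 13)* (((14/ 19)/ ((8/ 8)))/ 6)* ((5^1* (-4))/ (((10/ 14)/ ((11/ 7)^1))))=-1540/ 247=-6.23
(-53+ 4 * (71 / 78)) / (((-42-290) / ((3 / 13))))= 0.03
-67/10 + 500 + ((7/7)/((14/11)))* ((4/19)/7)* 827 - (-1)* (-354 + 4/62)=45862133/288610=158.91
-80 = -80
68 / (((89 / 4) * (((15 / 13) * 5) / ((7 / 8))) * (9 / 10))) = 6188 / 12015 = 0.52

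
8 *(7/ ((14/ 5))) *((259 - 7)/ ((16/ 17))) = 5355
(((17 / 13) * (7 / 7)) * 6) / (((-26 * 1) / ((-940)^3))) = 42359784000 / 169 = 250649609.47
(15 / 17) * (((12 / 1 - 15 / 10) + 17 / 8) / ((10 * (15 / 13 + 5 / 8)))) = 0.63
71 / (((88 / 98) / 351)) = 1221129 / 44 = 27752.93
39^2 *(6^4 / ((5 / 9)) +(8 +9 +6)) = 17915859 / 5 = 3583171.80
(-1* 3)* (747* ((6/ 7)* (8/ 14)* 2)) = -107568/ 49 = -2195.27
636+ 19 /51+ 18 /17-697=-3038 /51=-59.57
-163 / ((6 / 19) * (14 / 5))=-15485 / 84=-184.35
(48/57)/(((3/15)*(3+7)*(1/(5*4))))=160/19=8.42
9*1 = 9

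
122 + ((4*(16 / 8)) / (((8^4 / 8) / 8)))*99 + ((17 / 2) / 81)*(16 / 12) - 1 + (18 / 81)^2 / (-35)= 9084259 / 68040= 133.51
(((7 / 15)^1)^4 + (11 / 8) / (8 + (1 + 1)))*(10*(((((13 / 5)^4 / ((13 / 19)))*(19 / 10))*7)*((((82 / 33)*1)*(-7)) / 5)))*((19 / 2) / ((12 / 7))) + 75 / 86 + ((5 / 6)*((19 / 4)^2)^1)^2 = -21595115577859015067 / 689634000000000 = -31313.88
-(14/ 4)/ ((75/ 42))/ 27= -49/ 675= -0.07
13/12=1.08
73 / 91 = 0.80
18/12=3/2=1.50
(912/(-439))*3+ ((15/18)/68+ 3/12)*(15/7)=-2369807/417928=-5.67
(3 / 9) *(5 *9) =15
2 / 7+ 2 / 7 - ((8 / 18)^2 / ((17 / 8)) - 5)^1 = 52807 / 9639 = 5.48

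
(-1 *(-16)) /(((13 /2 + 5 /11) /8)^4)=15352201216 /547981281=28.02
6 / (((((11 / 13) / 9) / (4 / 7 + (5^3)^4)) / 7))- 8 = 1199707033970 / 11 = 109064275815.45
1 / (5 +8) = 1 / 13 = 0.08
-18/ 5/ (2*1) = -9/ 5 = -1.80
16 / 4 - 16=-12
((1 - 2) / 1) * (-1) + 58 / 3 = 61 / 3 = 20.33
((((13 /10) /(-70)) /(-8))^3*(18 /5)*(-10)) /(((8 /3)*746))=-59319 /262019072000000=-0.00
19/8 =2.38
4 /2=2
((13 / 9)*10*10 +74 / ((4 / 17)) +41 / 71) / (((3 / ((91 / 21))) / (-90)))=-38172485 / 639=-59737.85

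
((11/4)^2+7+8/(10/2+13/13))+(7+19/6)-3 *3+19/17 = 4945/272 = 18.18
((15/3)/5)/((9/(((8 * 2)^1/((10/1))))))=8/45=0.18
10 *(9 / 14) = 45 / 7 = 6.43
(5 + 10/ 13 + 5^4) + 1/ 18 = 147613/ 234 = 630.82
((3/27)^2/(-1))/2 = -1/162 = -0.01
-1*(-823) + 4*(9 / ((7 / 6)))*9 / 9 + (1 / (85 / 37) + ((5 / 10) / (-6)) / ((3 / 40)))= 4568786 / 5355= 853.18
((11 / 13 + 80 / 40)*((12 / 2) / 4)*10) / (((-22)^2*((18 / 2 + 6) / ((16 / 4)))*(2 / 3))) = 111 / 3146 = 0.04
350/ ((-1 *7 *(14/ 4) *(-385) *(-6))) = -10/ 1617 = -0.01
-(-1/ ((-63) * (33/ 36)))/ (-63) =4/ 14553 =0.00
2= 2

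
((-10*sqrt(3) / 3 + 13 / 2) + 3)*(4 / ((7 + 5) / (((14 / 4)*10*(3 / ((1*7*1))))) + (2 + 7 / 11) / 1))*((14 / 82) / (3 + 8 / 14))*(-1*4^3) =-187264 / 5535 + 39424*sqrt(3) / 3321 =-13.27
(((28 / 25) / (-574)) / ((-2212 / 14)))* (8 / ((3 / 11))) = 88 / 242925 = 0.00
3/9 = 1/3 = 0.33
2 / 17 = 0.12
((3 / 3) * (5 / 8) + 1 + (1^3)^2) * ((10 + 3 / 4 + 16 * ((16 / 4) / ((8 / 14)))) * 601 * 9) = 55772199 / 32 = 1742881.22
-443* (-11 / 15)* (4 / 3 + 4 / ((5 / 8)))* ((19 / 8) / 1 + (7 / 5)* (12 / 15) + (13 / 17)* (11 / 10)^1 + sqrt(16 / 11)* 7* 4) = 2083436531 / 191250 + 5755456* sqrt(11) / 225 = 95732.40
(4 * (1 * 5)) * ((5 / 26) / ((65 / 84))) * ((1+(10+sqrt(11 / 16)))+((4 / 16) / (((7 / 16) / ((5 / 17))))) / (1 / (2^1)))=210 * sqrt(11) / 169+161880 / 2873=60.47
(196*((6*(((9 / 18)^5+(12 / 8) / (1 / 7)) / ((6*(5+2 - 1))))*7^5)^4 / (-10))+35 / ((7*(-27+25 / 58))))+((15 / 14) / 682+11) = -185494715446335468362608072268603983 / 12496833431470080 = -14843337431321958083.55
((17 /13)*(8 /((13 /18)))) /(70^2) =612 /207025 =0.00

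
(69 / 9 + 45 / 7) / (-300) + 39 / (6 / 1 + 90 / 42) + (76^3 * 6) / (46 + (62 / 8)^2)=24837.80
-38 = -38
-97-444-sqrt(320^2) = -861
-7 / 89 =-0.08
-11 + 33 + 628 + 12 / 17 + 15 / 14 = 155123 / 238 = 651.78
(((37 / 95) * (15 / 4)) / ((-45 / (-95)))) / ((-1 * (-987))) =37 / 11844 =0.00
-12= -12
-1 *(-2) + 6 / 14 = 17 / 7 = 2.43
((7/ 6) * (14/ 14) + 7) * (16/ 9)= 392/ 27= 14.52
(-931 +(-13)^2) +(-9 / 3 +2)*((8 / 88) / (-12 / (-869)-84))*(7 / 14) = -111227537 / 145968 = -762.00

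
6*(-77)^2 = 35574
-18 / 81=-2 / 9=-0.22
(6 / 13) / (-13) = -6 / 169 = -0.04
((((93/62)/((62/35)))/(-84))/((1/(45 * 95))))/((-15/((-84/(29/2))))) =-16.64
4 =4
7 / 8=0.88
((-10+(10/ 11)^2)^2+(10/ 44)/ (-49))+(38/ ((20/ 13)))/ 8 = 5006765823/ 57392720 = 87.24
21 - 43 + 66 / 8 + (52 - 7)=125 / 4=31.25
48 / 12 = 4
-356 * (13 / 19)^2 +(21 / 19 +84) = -29441 / 361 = -81.55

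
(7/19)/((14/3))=3/38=0.08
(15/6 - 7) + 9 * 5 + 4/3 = 251/6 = 41.83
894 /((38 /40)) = 941.05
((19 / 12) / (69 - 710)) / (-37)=19 / 284604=0.00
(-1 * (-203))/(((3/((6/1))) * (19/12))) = 4872/19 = 256.42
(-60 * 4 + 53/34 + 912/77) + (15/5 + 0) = -585377/2618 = -223.60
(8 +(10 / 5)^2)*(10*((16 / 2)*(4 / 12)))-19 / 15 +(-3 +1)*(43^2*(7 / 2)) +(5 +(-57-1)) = -190159 / 15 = -12677.27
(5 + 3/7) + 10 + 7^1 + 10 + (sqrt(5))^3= 5 * sqrt(5) + 227/7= 43.61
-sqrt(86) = -9.27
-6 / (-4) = 3 / 2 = 1.50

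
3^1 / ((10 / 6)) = 9 / 5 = 1.80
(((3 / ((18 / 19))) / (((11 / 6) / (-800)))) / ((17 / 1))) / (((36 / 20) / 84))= -2128000 / 561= -3793.23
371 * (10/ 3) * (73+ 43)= 430360/ 3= 143453.33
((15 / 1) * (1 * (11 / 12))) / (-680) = -11 / 544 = -0.02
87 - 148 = -61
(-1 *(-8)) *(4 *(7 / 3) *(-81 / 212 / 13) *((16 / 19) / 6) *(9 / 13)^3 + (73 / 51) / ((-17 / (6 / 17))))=-48033681200 / 141302434351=-0.34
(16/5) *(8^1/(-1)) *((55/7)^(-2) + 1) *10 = -786944/3025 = -260.15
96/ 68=24/ 17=1.41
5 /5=1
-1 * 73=-73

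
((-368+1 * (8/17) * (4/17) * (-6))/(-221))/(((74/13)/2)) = 106544/181781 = 0.59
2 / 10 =1 / 5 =0.20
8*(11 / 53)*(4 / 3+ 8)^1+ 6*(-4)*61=-230312 / 159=-1448.50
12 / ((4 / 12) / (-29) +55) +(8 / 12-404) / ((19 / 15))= -7230841 / 22724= -318.20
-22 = -22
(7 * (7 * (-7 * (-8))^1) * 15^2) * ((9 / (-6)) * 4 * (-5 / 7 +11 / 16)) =99225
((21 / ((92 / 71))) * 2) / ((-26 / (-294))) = 366.52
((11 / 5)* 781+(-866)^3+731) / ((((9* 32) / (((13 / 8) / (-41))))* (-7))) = -21107432021 / 1653120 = -12768.24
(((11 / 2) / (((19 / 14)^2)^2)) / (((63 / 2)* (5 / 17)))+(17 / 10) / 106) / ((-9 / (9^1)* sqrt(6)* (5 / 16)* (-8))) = 47501077* sqrt(6) / 3729787020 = 0.03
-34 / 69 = -0.49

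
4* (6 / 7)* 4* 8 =768 / 7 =109.71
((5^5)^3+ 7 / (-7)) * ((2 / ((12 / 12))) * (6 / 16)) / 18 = 1271565755.17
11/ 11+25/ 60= 17/ 12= 1.42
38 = 38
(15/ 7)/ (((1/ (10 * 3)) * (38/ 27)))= 6075/ 133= 45.68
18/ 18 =1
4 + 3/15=21/5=4.20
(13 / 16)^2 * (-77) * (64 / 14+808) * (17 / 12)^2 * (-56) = 297099803 / 64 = 4642184.42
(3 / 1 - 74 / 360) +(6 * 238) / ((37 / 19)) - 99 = 4243031 / 6660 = 637.09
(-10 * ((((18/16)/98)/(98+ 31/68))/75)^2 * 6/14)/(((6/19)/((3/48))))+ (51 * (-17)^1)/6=-3483446847353249419/24106898597600000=-144.50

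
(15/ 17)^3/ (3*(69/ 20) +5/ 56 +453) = 945000/ 637525619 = 0.00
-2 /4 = -1 /2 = -0.50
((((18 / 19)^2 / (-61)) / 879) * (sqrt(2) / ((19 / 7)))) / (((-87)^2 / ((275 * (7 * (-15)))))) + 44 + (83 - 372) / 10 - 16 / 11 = 2425500 * sqrt(2) / 103098952787 + 1501 / 110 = 13.65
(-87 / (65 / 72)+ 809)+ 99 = 52756 / 65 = 811.63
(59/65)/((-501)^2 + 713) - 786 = -12860068201/16361410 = -786.00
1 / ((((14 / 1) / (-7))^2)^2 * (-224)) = -1 / 3584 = -0.00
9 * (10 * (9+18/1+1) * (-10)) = -25200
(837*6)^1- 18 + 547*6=8286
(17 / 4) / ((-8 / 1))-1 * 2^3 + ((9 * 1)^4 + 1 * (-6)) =209487 / 32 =6546.47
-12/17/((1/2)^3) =-96/17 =-5.65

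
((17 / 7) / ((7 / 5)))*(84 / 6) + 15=275 / 7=39.29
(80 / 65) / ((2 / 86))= 688 / 13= 52.92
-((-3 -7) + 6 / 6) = 9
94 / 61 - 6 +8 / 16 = -483 / 122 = -3.96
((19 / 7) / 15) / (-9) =-19 / 945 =-0.02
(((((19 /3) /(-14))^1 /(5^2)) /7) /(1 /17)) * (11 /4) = -3553 /29400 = -0.12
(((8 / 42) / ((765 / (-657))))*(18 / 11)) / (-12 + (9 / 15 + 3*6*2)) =-584 / 53669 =-0.01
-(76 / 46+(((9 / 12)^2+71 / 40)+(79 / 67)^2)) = -44437189 / 8259760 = -5.38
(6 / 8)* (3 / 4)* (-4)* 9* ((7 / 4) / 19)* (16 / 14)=-81 / 38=-2.13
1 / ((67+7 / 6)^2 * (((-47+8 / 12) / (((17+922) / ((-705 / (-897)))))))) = -30322188 / 5464233865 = -0.01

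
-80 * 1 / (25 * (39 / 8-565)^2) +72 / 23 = 7228546408 / 2309126515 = 3.13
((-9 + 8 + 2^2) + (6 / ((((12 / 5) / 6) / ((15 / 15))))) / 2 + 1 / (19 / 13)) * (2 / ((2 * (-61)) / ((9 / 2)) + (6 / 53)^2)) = -10744425 / 13016368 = -0.83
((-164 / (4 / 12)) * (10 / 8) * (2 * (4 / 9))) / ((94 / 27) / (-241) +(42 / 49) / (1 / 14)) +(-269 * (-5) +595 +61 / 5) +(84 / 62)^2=71516695279 / 37474195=1908.43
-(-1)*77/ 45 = 77/ 45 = 1.71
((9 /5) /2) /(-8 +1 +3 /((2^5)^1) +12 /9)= -432 /2675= -0.16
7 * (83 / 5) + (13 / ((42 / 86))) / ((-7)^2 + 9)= 710453 / 6090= 116.66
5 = 5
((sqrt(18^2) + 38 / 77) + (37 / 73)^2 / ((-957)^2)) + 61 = 2715809428114 / 34163915247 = 79.49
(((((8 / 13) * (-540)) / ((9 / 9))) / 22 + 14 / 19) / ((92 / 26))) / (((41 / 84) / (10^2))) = -163959600 / 197087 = -831.91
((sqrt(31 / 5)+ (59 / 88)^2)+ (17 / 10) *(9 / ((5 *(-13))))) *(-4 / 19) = -4 *sqrt(155) / 95 - 538909 / 11954800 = -0.57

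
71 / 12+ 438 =5327 / 12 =443.92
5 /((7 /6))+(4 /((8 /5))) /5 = 4.79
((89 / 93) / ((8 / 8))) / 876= 89 / 81468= 0.00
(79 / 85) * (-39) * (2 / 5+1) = -21567 / 425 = -50.75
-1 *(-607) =607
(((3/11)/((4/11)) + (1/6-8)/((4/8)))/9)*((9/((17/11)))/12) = -0.80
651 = 651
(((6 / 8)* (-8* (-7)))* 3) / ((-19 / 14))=-1764 / 19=-92.84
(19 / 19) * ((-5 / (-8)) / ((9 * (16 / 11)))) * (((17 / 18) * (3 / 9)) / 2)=0.01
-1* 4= -4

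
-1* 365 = -365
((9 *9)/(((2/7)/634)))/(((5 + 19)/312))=2336607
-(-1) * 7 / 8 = 7 / 8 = 0.88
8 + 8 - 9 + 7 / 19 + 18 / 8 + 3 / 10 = 3769 / 380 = 9.92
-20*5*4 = -400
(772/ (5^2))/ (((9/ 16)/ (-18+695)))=8362304/ 225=37165.80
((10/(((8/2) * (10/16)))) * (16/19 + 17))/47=1356/893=1.52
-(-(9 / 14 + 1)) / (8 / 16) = 23 / 7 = 3.29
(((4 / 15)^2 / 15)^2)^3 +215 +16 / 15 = 319323172212982194511591 / 1477891880035400390625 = 216.07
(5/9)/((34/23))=115/306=0.38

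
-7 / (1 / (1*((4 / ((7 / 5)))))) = -20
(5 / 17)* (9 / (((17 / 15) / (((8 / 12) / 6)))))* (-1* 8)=-600 / 289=-2.08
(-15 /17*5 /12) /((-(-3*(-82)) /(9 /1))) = 75 /5576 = 0.01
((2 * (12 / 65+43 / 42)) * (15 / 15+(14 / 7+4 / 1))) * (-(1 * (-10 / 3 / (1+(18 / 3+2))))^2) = -2.32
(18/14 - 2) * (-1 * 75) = 375/7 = 53.57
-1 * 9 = -9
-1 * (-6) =6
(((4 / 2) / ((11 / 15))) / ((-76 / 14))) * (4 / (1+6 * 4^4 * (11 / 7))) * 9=-26460 / 3532727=-0.01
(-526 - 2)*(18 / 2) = -4752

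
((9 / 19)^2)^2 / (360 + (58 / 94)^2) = 14493249 / 103746072001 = 0.00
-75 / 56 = -1.34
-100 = -100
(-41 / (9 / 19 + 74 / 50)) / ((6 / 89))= -1733275 / 5568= -311.29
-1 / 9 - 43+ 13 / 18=-763 / 18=-42.39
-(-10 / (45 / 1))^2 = -4 / 81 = -0.05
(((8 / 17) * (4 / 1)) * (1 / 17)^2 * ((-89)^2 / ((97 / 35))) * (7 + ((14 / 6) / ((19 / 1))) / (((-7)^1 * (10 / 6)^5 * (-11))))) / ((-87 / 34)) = -16224079637248 / 318577524375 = -50.93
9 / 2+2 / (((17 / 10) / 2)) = 233 / 34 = 6.85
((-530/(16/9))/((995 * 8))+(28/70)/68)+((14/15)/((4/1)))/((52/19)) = 2266609/42219840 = 0.05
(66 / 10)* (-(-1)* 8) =264 / 5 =52.80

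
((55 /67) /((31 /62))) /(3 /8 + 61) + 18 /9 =66674 /32897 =2.03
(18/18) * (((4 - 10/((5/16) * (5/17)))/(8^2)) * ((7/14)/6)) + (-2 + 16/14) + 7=40363/6720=6.01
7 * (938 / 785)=6566 / 785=8.36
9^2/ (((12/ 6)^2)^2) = 81/ 16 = 5.06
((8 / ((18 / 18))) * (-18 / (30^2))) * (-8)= 32 / 25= 1.28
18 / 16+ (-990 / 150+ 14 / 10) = -163 / 40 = -4.08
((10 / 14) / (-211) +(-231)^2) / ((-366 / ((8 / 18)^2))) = -630513536 / 21893571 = -28.80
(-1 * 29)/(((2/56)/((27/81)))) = -812/3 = -270.67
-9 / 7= -1.29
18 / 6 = 3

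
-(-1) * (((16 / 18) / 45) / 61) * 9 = 8 / 2745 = 0.00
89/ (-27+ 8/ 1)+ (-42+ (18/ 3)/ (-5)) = -47.88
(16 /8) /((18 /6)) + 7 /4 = 29 /12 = 2.42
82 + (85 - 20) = 147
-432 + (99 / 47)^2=-944487 / 2209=-427.56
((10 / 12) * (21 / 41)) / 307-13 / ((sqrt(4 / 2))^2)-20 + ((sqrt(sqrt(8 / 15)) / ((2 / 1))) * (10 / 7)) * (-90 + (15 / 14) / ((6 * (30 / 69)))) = -5017 * 30^(3 / 4) / 1176-333538 / 12587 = -81.18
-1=-1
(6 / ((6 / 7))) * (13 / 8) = 91 / 8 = 11.38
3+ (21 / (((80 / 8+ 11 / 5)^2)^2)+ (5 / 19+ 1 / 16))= 14002135251 / 4209135664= 3.33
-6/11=-0.55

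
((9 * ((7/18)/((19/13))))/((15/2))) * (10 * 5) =910/57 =15.96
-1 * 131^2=-17161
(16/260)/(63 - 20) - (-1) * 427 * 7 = 8354259/2795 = 2989.00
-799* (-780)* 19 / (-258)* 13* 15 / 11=-384838350 / 473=-813611.73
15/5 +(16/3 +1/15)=8.40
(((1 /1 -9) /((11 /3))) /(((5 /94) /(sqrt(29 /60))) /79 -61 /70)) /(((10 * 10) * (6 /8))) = 29109920 * sqrt(435) /16364386004131+2731465717232 /81821930020655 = 0.03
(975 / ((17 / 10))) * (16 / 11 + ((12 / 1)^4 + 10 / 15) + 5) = 2224699750 / 187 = 11896790.11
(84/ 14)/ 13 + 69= 903/ 13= 69.46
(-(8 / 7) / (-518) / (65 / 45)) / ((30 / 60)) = 72 / 23569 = 0.00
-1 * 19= -19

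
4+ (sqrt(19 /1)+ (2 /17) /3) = 206 /51+ sqrt(19) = 8.40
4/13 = 0.31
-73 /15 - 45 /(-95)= -1252 /285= -4.39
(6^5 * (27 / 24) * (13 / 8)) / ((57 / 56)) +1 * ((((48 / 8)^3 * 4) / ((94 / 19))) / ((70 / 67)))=441735012 / 31255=14133.26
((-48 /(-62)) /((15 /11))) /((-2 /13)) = -3.69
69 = 69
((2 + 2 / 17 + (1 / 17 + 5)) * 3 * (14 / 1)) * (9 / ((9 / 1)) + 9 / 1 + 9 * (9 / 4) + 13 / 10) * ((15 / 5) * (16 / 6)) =6466488 / 85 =76076.33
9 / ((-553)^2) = 9 / 305809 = 0.00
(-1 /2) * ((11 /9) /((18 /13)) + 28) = -4679 /324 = -14.44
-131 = -131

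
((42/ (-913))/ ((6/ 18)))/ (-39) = 42/ 11869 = 0.00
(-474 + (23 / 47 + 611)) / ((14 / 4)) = 39.28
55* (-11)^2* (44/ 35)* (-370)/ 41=-21668680/ 287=-75500.63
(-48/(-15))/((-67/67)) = -16/5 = -3.20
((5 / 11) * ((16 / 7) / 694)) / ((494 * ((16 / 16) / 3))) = 60 / 6599593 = 0.00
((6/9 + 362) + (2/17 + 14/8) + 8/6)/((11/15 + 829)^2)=5597775/10533398288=0.00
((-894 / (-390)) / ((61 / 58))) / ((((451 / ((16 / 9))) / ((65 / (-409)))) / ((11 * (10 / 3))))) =-0.05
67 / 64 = 1.05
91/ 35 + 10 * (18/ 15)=73/ 5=14.60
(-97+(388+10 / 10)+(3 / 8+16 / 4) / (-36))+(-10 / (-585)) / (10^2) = 27319841 / 93600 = 291.88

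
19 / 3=6.33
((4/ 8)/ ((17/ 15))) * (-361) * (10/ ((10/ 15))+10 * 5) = -351975/ 34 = -10352.21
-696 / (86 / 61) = -21228 / 43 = -493.67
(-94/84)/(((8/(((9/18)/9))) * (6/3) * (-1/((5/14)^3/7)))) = 5875/232339968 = 0.00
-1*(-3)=3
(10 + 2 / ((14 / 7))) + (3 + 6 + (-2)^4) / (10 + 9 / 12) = 573 / 43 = 13.33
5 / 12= 0.42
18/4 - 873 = -868.50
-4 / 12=-1 / 3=-0.33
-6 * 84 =-504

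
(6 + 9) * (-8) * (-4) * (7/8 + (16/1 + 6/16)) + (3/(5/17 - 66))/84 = 258965263/31276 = 8280.00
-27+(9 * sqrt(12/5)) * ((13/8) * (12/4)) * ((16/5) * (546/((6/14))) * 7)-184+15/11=-2306/11+12520872 * sqrt(15)/25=1939515.51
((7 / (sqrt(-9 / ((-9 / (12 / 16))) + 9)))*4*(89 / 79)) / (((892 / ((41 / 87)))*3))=51086*sqrt(39) / 179323443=0.00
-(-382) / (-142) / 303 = -191 / 21513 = -0.01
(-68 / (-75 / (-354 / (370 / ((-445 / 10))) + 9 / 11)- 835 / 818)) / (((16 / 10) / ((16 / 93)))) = 2.66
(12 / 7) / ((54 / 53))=106 / 63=1.68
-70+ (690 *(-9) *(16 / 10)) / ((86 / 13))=-67594 / 43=-1571.95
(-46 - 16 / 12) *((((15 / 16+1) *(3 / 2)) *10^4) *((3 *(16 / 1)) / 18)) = -11005000 / 3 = -3668333.33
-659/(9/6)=-439.33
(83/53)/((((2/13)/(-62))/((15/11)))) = -501735/583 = -860.61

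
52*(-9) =-468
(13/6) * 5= 65/6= 10.83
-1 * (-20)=20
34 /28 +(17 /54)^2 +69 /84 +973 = 4976113 /5103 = 975.13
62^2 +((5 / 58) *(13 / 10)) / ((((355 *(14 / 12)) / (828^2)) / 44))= 865248932 / 72065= 12006.51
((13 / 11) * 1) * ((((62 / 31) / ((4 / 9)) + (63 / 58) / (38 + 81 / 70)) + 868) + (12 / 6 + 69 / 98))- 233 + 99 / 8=278914688425 / 342756568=813.74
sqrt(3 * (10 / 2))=sqrt(15)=3.87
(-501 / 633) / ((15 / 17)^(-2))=-37575 / 60979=-0.62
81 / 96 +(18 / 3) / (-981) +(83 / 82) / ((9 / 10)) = 2525615 / 1287072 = 1.96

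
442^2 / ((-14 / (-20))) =1953640 / 7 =279091.43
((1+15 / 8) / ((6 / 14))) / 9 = 0.75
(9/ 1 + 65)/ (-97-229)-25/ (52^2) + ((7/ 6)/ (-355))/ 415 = -46021305557/ 194801365200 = -0.24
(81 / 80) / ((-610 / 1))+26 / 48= 79057 / 146400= 0.54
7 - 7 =0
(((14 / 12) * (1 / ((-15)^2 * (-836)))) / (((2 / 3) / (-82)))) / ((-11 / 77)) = -2009 / 376200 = -0.01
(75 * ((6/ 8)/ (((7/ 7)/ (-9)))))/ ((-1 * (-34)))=-2025/ 136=-14.89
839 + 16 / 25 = 20991 / 25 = 839.64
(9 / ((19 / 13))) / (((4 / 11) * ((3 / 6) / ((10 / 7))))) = 6435 / 133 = 48.38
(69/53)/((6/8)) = 92/53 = 1.74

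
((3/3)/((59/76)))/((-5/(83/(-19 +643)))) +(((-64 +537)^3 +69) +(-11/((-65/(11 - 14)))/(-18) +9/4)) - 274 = 811667121251/7670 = 105823614.24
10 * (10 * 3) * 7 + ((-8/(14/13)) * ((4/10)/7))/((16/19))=1028753/490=2099.50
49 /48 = 1.02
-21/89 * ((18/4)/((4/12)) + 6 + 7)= -1113/178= -6.25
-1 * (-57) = 57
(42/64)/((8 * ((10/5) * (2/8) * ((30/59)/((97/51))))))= 40061/65280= 0.61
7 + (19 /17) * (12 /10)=8.34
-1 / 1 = -1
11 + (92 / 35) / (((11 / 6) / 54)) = 34043 / 385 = 88.42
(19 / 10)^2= 361 / 100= 3.61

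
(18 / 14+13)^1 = 100 / 7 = 14.29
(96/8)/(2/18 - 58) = -108/521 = -0.21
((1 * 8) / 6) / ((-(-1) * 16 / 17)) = 17 / 12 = 1.42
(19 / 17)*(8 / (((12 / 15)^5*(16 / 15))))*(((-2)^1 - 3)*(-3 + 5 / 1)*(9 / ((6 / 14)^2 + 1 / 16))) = -1963828125 / 209984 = -9352.28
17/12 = 1.42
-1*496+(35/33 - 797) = -42634/33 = -1291.94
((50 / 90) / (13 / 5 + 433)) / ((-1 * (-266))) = 25 / 5214132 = 0.00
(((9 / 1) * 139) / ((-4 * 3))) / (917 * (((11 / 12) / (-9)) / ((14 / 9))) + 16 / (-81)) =67554 / 39035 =1.73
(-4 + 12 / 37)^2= 18496 / 1369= 13.51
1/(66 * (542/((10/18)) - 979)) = -5/1122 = -0.00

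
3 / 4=0.75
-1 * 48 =-48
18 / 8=9 / 4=2.25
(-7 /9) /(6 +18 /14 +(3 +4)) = -49 /900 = -0.05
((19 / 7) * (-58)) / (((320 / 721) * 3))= -56753 / 480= -118.24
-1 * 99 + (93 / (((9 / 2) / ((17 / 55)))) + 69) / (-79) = -1302904 / 13035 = -99.95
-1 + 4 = 3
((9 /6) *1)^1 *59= 177 /2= 88.50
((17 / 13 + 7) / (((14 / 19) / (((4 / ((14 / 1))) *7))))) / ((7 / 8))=25.77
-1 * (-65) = 65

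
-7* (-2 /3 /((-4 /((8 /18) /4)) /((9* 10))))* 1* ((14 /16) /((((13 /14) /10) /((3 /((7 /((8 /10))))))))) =-490 /13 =-37.69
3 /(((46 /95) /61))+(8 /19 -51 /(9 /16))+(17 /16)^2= 96931967 /335616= 288.82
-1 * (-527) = 527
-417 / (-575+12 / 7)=2919 / 4013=0.73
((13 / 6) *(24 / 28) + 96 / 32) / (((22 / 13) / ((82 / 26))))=697 / 77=9.05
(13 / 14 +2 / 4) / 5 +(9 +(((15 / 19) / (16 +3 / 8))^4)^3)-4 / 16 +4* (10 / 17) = 306463083239541705274729895052357387425774541 / 26909505187607793707913125785071141932239196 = 11.39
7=7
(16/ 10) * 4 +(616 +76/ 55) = 34308/ 55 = 623.78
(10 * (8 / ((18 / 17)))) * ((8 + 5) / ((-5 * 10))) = -884 / 45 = -19.64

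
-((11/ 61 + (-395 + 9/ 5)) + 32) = 110111/ 305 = 361.02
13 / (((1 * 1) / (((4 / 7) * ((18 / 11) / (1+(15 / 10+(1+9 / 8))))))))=2.63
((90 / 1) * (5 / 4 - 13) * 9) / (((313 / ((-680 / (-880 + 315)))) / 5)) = -6471900 / 35369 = -182.98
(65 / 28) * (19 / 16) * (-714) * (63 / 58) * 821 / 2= -3257773155 / 3712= -877632.85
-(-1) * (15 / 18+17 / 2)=28 / 3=9.33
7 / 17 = 0.41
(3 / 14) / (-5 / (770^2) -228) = -25410 / 27036241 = -0.00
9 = 9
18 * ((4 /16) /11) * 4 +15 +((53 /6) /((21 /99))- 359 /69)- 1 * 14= 415225 /10626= 39.08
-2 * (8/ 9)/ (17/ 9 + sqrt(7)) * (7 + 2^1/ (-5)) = 4488/ 695 - 2376 * sqrt(7)/ 695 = -2.59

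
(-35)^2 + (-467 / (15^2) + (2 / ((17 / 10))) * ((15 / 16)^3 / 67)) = 320930477963 / 262425600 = 1222.94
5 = 5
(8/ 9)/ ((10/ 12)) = 16/ 15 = 1.07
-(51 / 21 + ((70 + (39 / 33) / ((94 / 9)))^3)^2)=-1016291404323849534740021243175 / 8555024794381438912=-118794676666.67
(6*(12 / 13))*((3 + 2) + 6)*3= 2376 / 13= 182.77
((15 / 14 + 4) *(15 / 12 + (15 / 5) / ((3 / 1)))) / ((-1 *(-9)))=71 / 56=1.27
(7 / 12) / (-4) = -7 / 48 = -0.15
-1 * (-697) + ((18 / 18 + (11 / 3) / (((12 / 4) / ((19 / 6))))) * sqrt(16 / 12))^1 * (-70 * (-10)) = 697 + 184100 * sqrt(3) / 81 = 4633.67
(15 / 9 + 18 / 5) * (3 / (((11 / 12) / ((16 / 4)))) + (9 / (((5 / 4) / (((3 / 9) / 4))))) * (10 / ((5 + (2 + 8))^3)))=12799738 / 185625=68.95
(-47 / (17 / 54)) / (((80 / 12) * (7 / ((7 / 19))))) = -3807 / 3230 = -1.18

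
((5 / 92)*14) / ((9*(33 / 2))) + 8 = 54683 / 6831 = 8.01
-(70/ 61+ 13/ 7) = -1283/ 427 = -3.00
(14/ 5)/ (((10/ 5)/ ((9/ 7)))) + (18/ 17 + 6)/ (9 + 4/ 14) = 2829/ 1105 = 2.56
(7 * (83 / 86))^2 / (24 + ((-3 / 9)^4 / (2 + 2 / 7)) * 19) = 109369764 / 57757213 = 1.89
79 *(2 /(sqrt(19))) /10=3.62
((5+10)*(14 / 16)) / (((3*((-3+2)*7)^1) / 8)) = -5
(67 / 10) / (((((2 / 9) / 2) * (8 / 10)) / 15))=9045 / 8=1130.62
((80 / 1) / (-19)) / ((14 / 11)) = -440 / 133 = -3.31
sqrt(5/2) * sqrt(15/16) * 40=25 * sqrt(6)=61.24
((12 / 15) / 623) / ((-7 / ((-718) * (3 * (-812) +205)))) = -6407432 / 21805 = -293.85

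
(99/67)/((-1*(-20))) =99/1340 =0.07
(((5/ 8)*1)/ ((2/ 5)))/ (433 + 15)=25/ 7168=0.00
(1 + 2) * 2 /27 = 2 /9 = 0.22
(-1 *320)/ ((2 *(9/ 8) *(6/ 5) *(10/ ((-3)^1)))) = 320/ 9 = 35.56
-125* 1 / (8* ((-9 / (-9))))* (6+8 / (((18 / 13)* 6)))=-108.80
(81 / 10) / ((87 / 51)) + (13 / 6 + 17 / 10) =1499 / 174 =8.61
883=883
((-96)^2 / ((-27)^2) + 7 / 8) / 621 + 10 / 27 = 157799 / 402408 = 0.39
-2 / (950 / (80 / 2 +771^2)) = -594481 / 475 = -1251.54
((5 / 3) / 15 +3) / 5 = 28 / 45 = 0.62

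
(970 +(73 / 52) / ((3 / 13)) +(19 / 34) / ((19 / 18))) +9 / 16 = 797375 / 816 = 977.18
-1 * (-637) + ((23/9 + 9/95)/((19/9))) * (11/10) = 5761388/9025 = 638.38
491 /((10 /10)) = 491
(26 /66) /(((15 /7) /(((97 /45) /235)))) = 8827 /5234625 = 0.00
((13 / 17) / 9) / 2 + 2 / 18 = 47 / 306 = 0.15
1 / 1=1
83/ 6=13.83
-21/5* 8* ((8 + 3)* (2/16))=-46.20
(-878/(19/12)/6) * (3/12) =-439/19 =-23.11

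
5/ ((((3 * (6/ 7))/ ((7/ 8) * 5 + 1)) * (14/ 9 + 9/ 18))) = 1505/ 296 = 5.08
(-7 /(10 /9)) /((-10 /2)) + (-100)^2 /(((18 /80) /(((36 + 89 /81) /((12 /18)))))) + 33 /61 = 1833051334799 /741150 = 2473252.83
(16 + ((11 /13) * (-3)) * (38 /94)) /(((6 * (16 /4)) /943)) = 8627507 /14664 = 588.35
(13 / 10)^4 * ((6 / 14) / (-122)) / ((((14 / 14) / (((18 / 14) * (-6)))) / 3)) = 6940323 / 29890000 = 0.23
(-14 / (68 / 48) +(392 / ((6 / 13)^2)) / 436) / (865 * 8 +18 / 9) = -188839 / 230876388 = -0.00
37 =37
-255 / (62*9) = -85 / 186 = -0.46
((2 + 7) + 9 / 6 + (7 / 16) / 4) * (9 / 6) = 2037 / 128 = 15.91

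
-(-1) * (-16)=-16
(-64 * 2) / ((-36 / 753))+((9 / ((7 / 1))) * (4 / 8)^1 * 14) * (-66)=6250 / 3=2083.33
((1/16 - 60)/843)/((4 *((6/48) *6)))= -959/40464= -0.02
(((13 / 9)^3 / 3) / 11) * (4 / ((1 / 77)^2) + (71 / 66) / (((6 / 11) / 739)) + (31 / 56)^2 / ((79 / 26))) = 61658162590609 / 26819898336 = 2298.97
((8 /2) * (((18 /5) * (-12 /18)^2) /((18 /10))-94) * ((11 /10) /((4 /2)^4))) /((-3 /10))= 4609 /54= 85.35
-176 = -176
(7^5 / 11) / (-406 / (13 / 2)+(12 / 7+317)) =1529437 / 256509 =5.96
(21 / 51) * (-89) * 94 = -58562 / 17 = -3444.82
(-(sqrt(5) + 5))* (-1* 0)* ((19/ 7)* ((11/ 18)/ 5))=0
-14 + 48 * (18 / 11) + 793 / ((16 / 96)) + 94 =54082 / 11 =4916.55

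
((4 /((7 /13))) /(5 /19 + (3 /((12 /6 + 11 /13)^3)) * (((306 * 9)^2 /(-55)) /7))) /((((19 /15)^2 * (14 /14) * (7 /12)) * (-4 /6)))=586713699000 /126310611669487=0.00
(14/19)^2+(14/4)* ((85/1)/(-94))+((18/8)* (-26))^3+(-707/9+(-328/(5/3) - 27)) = -1224718388941/6108120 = -200506.60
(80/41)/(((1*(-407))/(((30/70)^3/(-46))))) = 1080/131643743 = 0.00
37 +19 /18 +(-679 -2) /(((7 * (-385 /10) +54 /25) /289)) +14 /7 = 186765707 /240606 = 776.23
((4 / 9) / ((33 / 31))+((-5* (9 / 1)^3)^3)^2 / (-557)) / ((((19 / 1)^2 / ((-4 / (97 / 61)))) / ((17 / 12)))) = 722304634851366598016954609 / 17378481879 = 41563160688057164.10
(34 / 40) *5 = 17 / 4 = 4.25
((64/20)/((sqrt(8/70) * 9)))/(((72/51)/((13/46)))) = 221 * sqrt(35)/6210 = 0.21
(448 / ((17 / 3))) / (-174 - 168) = -224 / 969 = -0.23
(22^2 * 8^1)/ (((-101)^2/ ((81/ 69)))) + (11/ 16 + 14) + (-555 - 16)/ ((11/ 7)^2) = -98158368483/ 454230128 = -216.10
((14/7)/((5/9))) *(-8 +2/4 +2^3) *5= 9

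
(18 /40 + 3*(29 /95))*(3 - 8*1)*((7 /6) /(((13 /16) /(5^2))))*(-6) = 363300 /247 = 1470.85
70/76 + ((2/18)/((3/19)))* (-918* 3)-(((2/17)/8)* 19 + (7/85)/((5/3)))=-62578271/32300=-1937.41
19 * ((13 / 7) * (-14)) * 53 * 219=-5733858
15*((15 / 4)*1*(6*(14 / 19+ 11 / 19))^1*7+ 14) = 126105 / 38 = 3318.55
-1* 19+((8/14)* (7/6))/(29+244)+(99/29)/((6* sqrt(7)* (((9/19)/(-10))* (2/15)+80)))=-15559/819+15675* sqrt(7)/15426782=-18.99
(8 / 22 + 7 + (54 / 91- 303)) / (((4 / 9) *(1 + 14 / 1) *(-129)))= 0.34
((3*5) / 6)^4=625 / 16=39.06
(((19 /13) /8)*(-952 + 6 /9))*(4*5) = -3476.03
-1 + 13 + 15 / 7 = 99 / 7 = 14.14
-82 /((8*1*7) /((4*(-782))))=32062 /7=4580.29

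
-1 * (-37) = 37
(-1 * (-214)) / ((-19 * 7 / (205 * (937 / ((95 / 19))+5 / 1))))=-8440588 / 133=-63463.07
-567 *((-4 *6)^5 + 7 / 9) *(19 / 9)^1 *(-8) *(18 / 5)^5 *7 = -1008557977840632576 / 3125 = -322738552909002.42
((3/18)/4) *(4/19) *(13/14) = 0.01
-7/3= -2.33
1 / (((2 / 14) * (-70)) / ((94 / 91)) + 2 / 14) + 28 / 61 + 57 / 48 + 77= 120274319 / 1531344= 78.54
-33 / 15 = -11 / 5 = -2.20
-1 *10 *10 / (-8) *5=125 / 2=62.50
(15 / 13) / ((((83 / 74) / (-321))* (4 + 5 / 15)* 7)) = -1068930 / 98189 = -10.89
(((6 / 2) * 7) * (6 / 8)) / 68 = 63 / 272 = 0.23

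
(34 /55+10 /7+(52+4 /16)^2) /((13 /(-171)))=-2877894603 /80080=-35937.74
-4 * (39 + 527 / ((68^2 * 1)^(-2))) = -45071940764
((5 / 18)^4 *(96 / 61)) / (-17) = -1250 / 2267919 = -0.00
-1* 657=-657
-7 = -7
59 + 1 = 60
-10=-10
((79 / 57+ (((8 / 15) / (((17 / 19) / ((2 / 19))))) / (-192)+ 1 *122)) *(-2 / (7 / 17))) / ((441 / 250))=-179341025 / 527877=-339.74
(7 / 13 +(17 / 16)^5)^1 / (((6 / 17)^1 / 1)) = 5.36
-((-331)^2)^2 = -12003612721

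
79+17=96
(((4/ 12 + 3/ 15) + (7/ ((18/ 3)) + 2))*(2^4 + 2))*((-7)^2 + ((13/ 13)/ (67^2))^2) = 65761168338/ 20151121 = 3263.40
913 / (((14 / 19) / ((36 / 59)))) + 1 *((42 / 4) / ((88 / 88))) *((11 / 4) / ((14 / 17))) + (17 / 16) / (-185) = 120888043 / 152810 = 791.10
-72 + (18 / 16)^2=-4527 / 64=-70.73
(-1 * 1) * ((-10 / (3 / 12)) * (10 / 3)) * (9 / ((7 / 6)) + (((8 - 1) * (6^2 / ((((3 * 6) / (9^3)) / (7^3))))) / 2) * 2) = 3267288000 / 7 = 466755428.57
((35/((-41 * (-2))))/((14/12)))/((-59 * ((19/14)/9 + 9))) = -1890/2789107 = -0.00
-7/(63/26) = -26/9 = -2.89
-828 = -828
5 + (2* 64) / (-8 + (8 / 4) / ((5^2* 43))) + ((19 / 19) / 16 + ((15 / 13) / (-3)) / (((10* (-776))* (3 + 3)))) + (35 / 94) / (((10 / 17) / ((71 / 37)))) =-978072260441 / 100556659424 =-9.73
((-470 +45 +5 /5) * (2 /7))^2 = 719104 /49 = 14675.59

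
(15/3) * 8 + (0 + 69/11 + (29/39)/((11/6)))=6675/143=46.68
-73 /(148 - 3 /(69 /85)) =-0.51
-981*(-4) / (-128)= -981 / 32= -30.66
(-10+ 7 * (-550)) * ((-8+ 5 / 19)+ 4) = 274060 / 19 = 14424.21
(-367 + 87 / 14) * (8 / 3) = -20204 / 21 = -962.10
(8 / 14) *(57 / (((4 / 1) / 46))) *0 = 0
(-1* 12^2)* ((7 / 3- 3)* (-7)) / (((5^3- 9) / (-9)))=1512 / 29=52.14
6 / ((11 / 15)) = 90 / 11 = 8.18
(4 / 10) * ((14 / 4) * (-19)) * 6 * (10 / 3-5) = 266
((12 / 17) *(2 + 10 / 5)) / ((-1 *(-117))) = 16 / 663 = 0.02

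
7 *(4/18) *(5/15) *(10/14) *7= 70/27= 2.59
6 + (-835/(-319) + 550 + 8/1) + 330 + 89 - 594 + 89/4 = 528095/1276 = 413.87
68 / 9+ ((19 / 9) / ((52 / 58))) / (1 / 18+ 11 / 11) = 1145 / 117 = 9.79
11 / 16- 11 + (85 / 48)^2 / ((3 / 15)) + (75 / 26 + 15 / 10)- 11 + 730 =21827561 / 29952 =728.75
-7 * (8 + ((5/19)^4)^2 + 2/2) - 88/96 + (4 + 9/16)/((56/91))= -368493417300577/6521688207744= -56.50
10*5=50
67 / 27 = 2.48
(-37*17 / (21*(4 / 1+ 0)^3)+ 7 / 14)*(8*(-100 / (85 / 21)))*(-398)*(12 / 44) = 128355 / 187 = 686.39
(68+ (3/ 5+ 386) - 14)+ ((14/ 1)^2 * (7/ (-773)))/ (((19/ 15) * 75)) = 32354089/ 73435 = 440.58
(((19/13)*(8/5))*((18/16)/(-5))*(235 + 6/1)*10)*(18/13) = -1483596/845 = -1755.73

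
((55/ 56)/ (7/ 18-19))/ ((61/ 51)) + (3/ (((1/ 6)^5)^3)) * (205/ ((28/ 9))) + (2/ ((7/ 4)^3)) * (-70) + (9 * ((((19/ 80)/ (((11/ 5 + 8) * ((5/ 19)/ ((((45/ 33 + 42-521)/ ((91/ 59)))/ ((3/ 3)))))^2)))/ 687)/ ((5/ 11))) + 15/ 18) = 92945496059052.54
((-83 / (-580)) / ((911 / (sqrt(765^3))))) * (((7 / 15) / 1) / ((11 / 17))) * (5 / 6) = 503727 * sqrt(85) / 2324872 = 2.00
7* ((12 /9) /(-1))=-28 /3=-9.33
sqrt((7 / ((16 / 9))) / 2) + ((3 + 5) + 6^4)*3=3*sqrt(14) / 8 + 3912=3913.40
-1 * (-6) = 6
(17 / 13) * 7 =119 / 13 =9.15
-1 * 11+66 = 55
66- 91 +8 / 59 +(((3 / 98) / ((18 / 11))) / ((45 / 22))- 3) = -21742981 / 780570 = -27.86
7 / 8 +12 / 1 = 103 / 8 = 12.88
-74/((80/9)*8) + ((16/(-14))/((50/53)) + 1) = -14023/11200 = -1.25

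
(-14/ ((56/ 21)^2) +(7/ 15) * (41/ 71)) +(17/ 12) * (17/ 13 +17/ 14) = 5810359/ 3101280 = 1.87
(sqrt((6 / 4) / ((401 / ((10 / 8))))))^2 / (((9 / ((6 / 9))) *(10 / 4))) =1 / 7218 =0.00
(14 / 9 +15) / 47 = 149 / 423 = 0.35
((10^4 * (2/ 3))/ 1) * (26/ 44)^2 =845000/ 363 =2327.82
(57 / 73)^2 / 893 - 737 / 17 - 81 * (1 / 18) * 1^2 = -407497487 / 8515742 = -47.85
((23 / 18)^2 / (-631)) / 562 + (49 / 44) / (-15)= -0.07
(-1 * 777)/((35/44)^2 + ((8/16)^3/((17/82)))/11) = -1130.08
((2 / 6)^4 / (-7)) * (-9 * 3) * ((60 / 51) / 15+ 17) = 871 / 1071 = 0.81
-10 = -10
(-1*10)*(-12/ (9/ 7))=280/ 3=93.33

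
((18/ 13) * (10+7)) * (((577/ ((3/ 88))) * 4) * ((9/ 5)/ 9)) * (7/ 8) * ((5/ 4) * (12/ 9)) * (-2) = -12084688/ 13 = -929591.38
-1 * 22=-22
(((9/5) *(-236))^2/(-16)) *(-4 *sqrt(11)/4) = 281961 *sqrt(11)/25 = 37406.35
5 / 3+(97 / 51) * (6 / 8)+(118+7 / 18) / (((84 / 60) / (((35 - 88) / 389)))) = -8.43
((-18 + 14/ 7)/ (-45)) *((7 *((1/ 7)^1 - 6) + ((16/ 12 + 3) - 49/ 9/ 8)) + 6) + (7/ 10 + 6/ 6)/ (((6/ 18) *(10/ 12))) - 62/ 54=-12502/ 2025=-6.17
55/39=1.41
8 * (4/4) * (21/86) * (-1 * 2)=-168/43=-3.91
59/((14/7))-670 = -1281/2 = -640.50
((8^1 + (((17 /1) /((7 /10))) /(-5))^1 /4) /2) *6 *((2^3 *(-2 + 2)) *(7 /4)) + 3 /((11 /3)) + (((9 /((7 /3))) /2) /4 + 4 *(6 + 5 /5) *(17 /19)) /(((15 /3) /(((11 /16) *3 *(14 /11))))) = 951297 /66880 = 14.22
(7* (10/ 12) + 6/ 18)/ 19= 37/ 114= 0.32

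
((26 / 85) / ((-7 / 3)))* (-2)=156 / 595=0.26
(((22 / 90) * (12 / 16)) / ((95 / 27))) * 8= 198 / 475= 0.42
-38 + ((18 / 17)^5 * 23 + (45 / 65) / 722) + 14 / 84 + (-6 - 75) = -1763604734081 / 19990166703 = -88.22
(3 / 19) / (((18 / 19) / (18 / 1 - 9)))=3 / 2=1.50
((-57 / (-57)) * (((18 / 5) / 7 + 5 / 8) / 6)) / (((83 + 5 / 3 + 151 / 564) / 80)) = 59972 / 335321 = 0.18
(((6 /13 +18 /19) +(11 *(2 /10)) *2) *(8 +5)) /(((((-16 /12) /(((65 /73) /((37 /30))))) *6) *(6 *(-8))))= 233155 /1642208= 0.14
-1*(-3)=3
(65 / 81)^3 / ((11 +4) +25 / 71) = 3899675 / 115854138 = 0.03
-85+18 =-67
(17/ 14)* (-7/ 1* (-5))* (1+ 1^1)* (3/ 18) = 85/ 6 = 14.17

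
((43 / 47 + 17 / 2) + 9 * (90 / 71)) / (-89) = -138975 / 593986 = -0.23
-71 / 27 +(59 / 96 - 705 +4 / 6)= -610285 / 864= -706.35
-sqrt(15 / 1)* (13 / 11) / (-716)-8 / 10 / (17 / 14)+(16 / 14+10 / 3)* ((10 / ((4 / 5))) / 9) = 13* sqrt(15) / 7876+89291 / 16065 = 5.56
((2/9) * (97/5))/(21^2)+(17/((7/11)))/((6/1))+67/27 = 275593/39690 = 6.94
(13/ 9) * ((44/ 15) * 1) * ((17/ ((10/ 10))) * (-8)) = -77792/ 135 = -576.24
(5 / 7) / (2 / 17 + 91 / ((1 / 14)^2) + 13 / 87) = 0.00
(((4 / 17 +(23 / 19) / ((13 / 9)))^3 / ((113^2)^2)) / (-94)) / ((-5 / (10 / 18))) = 91550911843 / 10212257593330313728194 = 0.00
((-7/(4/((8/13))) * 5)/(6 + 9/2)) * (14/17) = -280/663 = -0.42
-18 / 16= -1.12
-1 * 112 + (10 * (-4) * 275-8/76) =-211130/19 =-11112.11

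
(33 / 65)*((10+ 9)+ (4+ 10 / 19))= 14751 / 1235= 11.94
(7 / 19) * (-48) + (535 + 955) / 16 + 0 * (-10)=11467 / 152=75.44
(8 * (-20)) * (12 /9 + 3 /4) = -1000 /3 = -333.33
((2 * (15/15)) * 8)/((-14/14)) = -16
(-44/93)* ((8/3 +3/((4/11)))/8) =-0.65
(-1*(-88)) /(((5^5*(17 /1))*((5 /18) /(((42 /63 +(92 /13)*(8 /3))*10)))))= 804672 /690625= 1.17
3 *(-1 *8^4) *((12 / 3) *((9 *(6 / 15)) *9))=-7962624 / 5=-1592524.80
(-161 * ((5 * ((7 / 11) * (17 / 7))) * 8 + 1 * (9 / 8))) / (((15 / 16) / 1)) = -1783558 / 165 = -10809.44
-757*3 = -2271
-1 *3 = -3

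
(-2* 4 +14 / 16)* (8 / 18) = -19 / 6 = -3.17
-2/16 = -1/8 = -0.12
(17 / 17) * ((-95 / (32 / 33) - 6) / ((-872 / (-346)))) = -41.25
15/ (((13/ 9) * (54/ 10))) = 25/ 13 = 1.92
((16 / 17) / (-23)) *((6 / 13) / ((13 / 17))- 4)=9184 / 66079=0.14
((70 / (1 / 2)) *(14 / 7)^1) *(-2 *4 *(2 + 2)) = -8960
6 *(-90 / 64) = -135 / 16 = -8.44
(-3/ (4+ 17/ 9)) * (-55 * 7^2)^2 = -3700031.60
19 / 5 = 3.80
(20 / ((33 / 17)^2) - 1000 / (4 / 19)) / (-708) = 2583485 / 385506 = 6.70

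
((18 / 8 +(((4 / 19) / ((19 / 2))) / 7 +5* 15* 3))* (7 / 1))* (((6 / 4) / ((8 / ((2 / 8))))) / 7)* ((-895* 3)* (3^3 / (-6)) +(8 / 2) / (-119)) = 19816592673075 / 153965056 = 128708.38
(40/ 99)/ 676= 10/ 16731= 0.00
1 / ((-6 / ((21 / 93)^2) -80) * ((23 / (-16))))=392 / 111389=0.00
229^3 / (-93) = -12008989 / 93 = -129128.91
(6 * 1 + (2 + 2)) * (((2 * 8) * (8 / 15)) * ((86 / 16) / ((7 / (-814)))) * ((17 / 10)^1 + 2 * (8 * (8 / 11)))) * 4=-99583872 / 35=-2845253.49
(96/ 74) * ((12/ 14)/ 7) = 288/ 1813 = 0.16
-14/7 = -2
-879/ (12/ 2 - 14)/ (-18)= -293/ 48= -6.10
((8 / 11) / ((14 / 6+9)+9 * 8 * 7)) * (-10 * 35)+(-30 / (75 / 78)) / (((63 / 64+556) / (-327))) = 27011735304 / 1515532205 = 17.82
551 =551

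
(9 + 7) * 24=384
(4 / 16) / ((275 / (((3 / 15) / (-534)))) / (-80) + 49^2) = 2 / 92633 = 0.00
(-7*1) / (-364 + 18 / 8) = 28 / 1447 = 0.02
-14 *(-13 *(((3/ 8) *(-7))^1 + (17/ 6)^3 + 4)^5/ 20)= 2183282964737931875/ 29386561536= 74295285.01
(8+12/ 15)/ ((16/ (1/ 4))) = 11/ 80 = 0.14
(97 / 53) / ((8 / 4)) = 97 / 106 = 0.92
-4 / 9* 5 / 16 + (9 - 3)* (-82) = -17717 / 36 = -492.14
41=41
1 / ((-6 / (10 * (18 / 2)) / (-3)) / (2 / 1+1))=135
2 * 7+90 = 104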